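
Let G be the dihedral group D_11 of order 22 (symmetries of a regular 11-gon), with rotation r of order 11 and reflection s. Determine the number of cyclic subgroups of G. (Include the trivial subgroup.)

13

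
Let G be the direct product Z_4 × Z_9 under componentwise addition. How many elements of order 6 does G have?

2

An element (a,b) has order lcm(ord(a), ord(b)); count pairs with lcm equal to 6.
Enumerating gives 2 such elements.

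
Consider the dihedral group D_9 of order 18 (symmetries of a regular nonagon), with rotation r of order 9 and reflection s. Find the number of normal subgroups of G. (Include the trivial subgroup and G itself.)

G has 16 subgroups. Checking conjugation-invariance by order — order 1: 1/1 normal; order 2: 0/9 normal; order 3: 1/1 normal; order 6: 0/3 normal; order 9: 1/1 normal; order 18: 1/1 normal.
Total normal subgroups: 4.

4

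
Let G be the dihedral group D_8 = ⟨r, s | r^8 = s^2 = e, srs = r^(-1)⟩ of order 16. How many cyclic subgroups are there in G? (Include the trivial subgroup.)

12

A cyclic subgroup of order d is generated by each of its φ(d) elements of order d, so the cyclic subgroups of order d number (#elements of order d)/φ(d).
Cyclic subgroups by order — order 1: 1; order 2: 9; order 4: 1; order 8: 1.
Total: 12.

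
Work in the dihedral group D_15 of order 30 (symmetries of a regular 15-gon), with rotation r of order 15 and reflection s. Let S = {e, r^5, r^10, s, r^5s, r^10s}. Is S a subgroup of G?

|S| = 6 divides |G| = 30, consistent with Lagrange.
S contains the identity, every element's inverse is in S, and S is closed under ·: it is a subgroup.

Yes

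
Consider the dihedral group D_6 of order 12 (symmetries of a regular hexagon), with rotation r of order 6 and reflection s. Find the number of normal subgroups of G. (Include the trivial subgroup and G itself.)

7

G has 16 subgroups. Checking conjugation-invariance by order — order 1: 1/1 normal; order 2: 1/7 normal; order 3: 1/1 normal; order 4: 0/3 normal; order 6: 3/3 normal; order 12: 1/1 normal.
Total normal subgroups: 7.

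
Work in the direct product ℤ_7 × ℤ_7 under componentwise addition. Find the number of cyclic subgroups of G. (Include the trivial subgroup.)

Group the elements of G by the cyclic subgroup they generate; each cyclic subgroup of order d accounts for φ(d) elements.
Cyclic subgroups by order — order 1: 1; order 7: 8.
Total: 9.

9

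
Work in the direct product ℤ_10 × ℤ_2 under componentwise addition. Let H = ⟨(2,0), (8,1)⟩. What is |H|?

10

|⟨(2,0)⟩| = 5 and |⟨(8,1)⟩| = 10, so |H| is a multiple of lcm(5, 10) = 10 and divides |G| = 20.
Closing under the operation: H = {(0,0), (0,1), (2,0), (2,1), (4,0), (4,1), (6,0), (6,1), (8,0), (8,1)}, so |H| = 10.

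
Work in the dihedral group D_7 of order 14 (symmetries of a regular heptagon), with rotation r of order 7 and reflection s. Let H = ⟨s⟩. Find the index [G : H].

7

|⟨s⟩| = 2 and |G| = 14.
By Lagrange, [G : H] = |G|/|H| = 14/2 = 7.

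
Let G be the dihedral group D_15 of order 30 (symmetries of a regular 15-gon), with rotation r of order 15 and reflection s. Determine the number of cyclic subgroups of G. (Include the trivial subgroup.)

Group the elements of G by the cyclic subgroup they generate; each cyclic subgroup of order d accounts for φ(d) elements.
Cyclic subgroups by order — order 1: 1; order 2: 15; order 3: 1; order 5: 1; order 15: 1.
Total: 19.

19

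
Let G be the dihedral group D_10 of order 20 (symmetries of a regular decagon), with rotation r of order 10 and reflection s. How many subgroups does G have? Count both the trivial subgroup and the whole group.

|G| = 20, so by Lagrange every subgroup order divides 20. Divisors: 1, 2, 4, 5, 10, 20.
Subgroups by order — order 1: 1; order 2: 11; order 4: 5; order 5: 1; order 10: 3; order 20: 1.
Total: 1 + 11 + 5 + 1 + 3 + 1 = 22.

22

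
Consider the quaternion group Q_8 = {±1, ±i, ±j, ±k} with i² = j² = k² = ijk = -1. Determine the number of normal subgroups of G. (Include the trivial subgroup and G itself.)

6

G has 6 subgroups. Checking conjugation-invariance by order — order 1: 1/1 normal; order 2: 1/1 normal; order 4: 3/3 normal; order 8: 1/1 normal.
Total normal subgroups: 6.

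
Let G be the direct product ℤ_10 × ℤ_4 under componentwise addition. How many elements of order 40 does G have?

0

An element (a,b) has order lcm(ord(a), ord(b)); count pairs with lcm equal to 40.
Enumerating gives 0 such elements.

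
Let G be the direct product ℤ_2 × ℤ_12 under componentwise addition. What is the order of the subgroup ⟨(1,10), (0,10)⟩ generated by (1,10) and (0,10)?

|⟨(1,10)⟩| = 6 and |⟨(0,10)⟩| = 6, so |H| is a multiple of lcm(6, 6) = 6 and divides |G| = 24.
Closing under the operation: H = {(0,0), (0,2), (0,4), (0,6), (0,8), (0,10), (1,0), (1,2), (1,4), (1,6), (1,8), (1,10)}, so |H| = 12.

12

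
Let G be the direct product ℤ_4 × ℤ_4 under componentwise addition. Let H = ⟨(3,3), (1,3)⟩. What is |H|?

|⟨(3,3)⟩| = 4 and |⟨(1,3)⟩| = 4, so |H| is a multiple of lcm(4, 4) = 4 and divides |G| = 16.
Closing under the operation: H = {(0,0), (0,2), (1,1), (1,3), (2,0), (2,2), (3,1), (3,3)}, so |H| = 8.

8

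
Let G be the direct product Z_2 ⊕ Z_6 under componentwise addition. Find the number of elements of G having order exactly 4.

An element (a,b) has order lcm(ord(a), ord(b)); count pairs with lcm equal to 4.
Enumerating gives 0 such elements.

0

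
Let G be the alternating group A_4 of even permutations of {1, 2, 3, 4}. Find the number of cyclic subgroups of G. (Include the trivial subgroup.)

Each element a generates a cyclic subgroup ⟨a⟩; distinct elements may generate the same one (a cyclic group of order d has φ(d) generators).
Cyclic subgroups by order — order 1: 1; order 2: 3; order 3: 4.
Total: 8.

8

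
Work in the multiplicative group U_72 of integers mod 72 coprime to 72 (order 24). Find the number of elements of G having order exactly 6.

14

Enumerating element orders in G gives 14 elements of order 6.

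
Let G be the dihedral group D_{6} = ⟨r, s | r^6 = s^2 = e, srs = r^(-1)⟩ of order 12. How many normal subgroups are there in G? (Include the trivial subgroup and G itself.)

G has 16 subgroups. Checking conjugation-invariance by order — order 1: 1/1 normal; order 2: 1/7 normal; order 3: 1/1 normal; order 4: 0/3 normal; order 6: 3/3 normal; order 12: 1/1 normal.
Total normal subgroups: 7.

7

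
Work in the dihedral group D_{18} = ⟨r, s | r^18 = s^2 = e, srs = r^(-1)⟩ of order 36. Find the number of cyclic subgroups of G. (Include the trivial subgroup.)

24

Each element a generates a cyclic subgroup ⟨a⟩; distinct elements may generate the same one (a cyclic group of order d has φ(d) generators).
Cyclic subgroups by order — order 1: 1; order 2: 19; order 3: 1; order 6: 1; order 9: 1; order 18: 1.
Total: 24.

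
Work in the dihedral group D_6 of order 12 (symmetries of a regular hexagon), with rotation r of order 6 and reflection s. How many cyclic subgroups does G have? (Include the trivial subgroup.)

10

Each element a generates a cyclic subgroup ⟨a⟩; distinct elements may generate the same one (a cyclic group of order d has φ(d) generators).
Cyclic subgroups by order — order 1: 1; order 2: 7; order 3: 1; order 6: 1.
Total: 10.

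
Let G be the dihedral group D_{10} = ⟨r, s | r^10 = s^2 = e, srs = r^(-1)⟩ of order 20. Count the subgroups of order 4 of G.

|G| = 20 and 4 | 20, so subgroups of order 4 are possible by Lagrange.
The subgroups of order 4 are: {e, r^5, r^2s, r^7s}; {e, r^5, r^3s, r^8s}; {e, r^5, r^4s, r^9s}; {e, r^5, s, r^5s}; … (5 in all).
So G has 5 subgroups of order 4.

5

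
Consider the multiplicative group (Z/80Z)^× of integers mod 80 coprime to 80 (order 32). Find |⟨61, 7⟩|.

|⟨61⟩| = 4 and |⟨7⟩| = 4, so |H| is a multiple of lcm(4, 4) = 4 and divides |G| = 32.
Closing under the operation: H = {1, 3, 7, 9, 21, 23, 27, 29, 41, 43, 47, 49, 61, 63, 67, 69}, so |H| = 16.

16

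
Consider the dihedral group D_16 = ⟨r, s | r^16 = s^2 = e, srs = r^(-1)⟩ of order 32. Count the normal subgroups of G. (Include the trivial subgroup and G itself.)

G has 36 subgroups. Checking conjugation-invariance by order — order 1: 1/1 normal; order 2: 1/17 normal; order 4: 1/9 normal; order 8: 1/5 normal; order 16: 3/3 normal; order 32: 1/1 normal.
Total normal subgroups: 8.

8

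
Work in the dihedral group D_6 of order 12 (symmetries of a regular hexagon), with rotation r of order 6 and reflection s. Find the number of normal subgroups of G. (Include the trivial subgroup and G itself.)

G has 16 subgroups. Checking conjugation-invariance by order — order 1: 1/1 normal; order 2: 1/7 normal; order 3: 1/1 normal; order 4: 0/3 normal; order 6: 3/3 normal; order 12: 1/1 normal.
Total normal subgroups: 7.

7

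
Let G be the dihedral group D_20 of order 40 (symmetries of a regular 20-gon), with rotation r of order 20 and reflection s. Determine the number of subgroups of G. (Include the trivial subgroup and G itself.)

48

|G| = 40, so by Lagrange every subgroup order divides 40. Divisors: 1, 2, 4, 5, 8, 10, 20, 40.
Subgroups by order — order 1: 1; order 2: 21; order 4: 11; order 5: 1; order 8: 5; order 10: 5; order 20: 3; order 40: 1.
Total: 1 + 21 + 11 + 1 + 5 + 5 + 3 + 1 = 48.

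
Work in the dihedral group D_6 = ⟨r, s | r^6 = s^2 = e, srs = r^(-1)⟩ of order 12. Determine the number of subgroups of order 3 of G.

1

|G| = 12 and 3 | 12, so subgroups of order 3 are possible by Lagrange.
The subgroups of order 3 are: {e, r^2, r^4}.
So G has 1 subgroup of order 3.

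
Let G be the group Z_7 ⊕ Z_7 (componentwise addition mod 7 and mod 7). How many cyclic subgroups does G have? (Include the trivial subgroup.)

9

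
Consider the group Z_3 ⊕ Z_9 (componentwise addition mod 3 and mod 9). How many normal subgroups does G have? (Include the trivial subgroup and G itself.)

10

G is abelian, so every subgroup is normal.
G has 10 subgroups in total, hence 10 normal subgroups.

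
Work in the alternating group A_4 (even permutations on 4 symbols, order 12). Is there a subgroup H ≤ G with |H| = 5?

No

5 does not divide |G| = 12, so by Lagrange no subgroup of order 5 exists.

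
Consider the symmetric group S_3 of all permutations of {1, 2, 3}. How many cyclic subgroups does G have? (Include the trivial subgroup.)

Group the elements of G by the cyclic subgroup they generate; each cyclic subgroup of order d accounts for φ(d) elements.
Cyclic subgroups by order — order 1: 1; order 2: 3; order 3: 1.
Total: 5.

5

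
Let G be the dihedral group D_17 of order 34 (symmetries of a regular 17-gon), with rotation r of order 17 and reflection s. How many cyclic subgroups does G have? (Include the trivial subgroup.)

A cyclic subgroup of order d is generated by each of its φ(d) elements of order d, so the cyclic subgroups of order d number (#elements of order d)/φ(d).
Cyclic subgroups by order — order 1: 1; order 2: 17; order 17: 1.
Total: 19.

19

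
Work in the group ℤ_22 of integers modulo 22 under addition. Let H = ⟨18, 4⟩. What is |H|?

|⟨18⟩| = 11 and |⟨4⟩| = 11, so |H| is a multiple of lcm(11, 11) = 11 and divides |G| = 22.
Closing under the operation: H = {0, 2, 4, 6, 8, 10, 12, 14, 16, 18, 20}, so |H| = 11.

11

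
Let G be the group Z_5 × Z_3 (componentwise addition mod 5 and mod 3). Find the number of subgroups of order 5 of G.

1

|G| = 15 and 5 | 15, so subgroups of order 5 are possible by Lagrange.
The subgroups of order 5 are: {(0,0), (1,0), (2,0), (3,0), (4,0)}.
So G has 1 subgroup of order 5.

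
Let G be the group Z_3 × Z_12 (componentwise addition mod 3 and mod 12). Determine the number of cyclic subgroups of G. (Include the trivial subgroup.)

15

Each element a generates a cyclic subgroup ⟨a⟩; distinct elements may generate the same one (a cyclic group of order d has φ(d) generators).
Cyclic subgroups by order — order 1: 1; order 2: 1; order 3: 4; order 4: 1; order 6: 4; order 12: 4.
Total: 15.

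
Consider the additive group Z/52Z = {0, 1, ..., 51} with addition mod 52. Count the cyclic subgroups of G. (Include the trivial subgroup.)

Each element a generates a cyclic subgroup ⟨a⟩; distinct elements may generate the same one (a cyclic group of order d has φ(d) generators).
Cyclic subgroups by order — order 1: 1; order 2: 1; order 4: 1; order 13: 1; order 26: 1; order 52: 1.
Total: 6.

6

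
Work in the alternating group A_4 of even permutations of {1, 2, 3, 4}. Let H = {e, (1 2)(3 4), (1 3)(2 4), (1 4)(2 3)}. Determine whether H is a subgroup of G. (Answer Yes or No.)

Yes

|H| = 4 divides |G| = 12, consistent with Lagrange.
H contains the identity, every element's inverse is in H, and H is closed under ∘: it is a subgroup.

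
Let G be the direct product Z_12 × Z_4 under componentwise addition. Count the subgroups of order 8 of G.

3

|G| = 48 and 8 | 48, so subgroups of order 8 are possible by Lagrange.
The subgroups of order 8 are: {(0,0), (0,1), (0,2), (0,3), (6,0), (6,1), (6,2), (6,3)}; {(0,0), (0,2), (3,0), (3,2), (6,0), (6,2), (9,0), (9,2)}; {(0,0), (0,2), (3,1), (3,3), (6,0), (6,2), (9,1), (9,3)}.
So G has 3 subgroups of order 8.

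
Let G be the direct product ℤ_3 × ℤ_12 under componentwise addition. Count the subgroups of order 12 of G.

|G| = 36 and 12 | 36, so subgroups of order 12 are possible by Lagrange.
The subgroups of order 12 are: {(0,0), (0,1), (0,2), (0,3), (0,4), (0,5), (0,6), (0,7), (0,8), (0,9), (0,10), (0,11)}; {(0,0), (0,3), (0,6), (0,9), (1,0), (1,3), (1,6), (1,9), (2,0), (2,3), (2,6), (2,9)}; {(0,0), (0,3), (0,6), (0,9), (1,1), (1,4), (1,7), (1,10), (2,2), (2,5), (2,8), (2,11)}; {(0,0), (0,3), (0,6), (0,9), (1,2), (1,5), (1,8), (1,11), (2,1), (2,4), (2,7), (2,10)}.
So G has 4 subgroups of order 12.

4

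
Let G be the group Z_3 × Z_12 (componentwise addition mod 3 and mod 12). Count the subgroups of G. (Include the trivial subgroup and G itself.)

|G| = 36, so by Lagrange every subgroup order divides 36. Divisors: 1, 2, 3, 4, 6, 9, 12, 18, 36.
Subgroups by order — order 1: 1; order 2: 1; order 3: 4; order 4: 1; order 6: 4; order 9: 1; order 12: 4; order 18: 1; order 36: 1.
Total: 1 + 1 + 4 + 1 + 4 + 1 + 4 + 1 + 1 = 18.

18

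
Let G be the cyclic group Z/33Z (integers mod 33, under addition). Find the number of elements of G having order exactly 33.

In a cyclic group of order 33, the number of elements of order d (for d | 33) is φ(d).
φ(33) = 20.

20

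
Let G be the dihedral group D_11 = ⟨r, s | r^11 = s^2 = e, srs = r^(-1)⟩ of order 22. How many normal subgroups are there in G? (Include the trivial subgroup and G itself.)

3

G has 14 subgroups. Checking conjugation-invariance by order — order 1: 1/1 normal; order 2: 0/11 normal; order 11: 1/1 normal; order 22: 1/1 normal.
Total normal subgroups: 3.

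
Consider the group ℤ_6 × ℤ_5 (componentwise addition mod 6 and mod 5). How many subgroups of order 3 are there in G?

1

|G| = 30 and 3 | 30, so subgroups of order 3 are possible by Lagrange.
The subgroups of order 3 are: {(0,0), (2,0), (4,0)}.
So G has 1 subgroup of order 3.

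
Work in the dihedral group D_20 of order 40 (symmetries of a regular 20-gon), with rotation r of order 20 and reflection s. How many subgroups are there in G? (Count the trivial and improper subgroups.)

48

|G| = 40, so by Lagrange every subgroup order divides 40. Divisors: 1, 2, 4, 5, 8, 10, 20, 40.
Subgroups by order — order 1: 1; order 2: 21; order 4: 11; order 5: 1; order 8: 5; order 10: 5; order 20: 3; order 40: 1.
Total: 1 + 21 + 11 + 1 + 5 + 5 + 3 + 1 = 48.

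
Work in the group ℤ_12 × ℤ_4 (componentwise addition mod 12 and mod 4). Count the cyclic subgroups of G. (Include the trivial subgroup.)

Each element a generates a cyclic subgroup ⟨a⟩; distinct elements may generate the same one (a cyclic group of order d has φ(d) generators).
Cyclic subgroups by order — order 1: 1; order 2: 3; order 3: 1; order 4: 6; order 6: 3; order 12: 6.
Total: 20.

20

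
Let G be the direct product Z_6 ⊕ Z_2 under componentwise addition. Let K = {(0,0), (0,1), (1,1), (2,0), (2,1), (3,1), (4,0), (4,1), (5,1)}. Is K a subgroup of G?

No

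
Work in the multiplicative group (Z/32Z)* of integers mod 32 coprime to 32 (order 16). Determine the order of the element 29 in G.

8

Compute successive powers of 29 mod 32: 29, 9, 5, 17, 13, 25, 21, 1; 29^8 ≡ 1 (mod 32).
So |⟨29⟩| = 8.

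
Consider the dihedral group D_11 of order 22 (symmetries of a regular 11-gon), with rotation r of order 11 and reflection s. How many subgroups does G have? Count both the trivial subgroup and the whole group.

14

|G| = 22, so by Lagrange every subgroup order divides 22. Divisors: 1, 2, 11, 22.
Subgroups by order — order 1: 1; order 2: 11; order 11: 1; order 22: 1.
Total: 1 + 11 + 1 + 1 = 14.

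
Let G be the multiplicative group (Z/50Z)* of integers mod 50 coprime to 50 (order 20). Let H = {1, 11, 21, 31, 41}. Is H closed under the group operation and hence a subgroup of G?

|H| = 5 divides |G| = 20, consistent with Lagrange.
H contains the identity, every element's inverse is in H, and H is closed under ·: it is a subgroup.
In fact H = ⟨21⟩.

Yes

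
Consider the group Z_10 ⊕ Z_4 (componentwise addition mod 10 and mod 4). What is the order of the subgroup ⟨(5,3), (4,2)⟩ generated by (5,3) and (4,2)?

20

|⟨(5,3)⟩| = 4 and |⟨(4,2)⟩| = 10, so |H| is a multiple of lcm(4, 10) = 20 and divides |G| = 40.
Closing under the operation: H = {(0,0), (0,2), (1,1), (1,3), (2,0), (2,2), (3,1), (3,3), (4,0), (4,2), (5,1), (5,3), (6,0), (6,2), (7,1), (7,3), (8,0), (8,2), (9,1), (9,3)}, so |H| = 20.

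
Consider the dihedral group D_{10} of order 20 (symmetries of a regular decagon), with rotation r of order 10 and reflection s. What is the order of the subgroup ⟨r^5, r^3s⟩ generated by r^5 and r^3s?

|⟨r^5⟩| = 2 and |⟨r^3s⟩| = 2, so |H| is a multiple of lcm(2, 2) = 2 and divides |G| = 20.
Closing under the operation: H = {e, r^5, r^3s, r^8s}, so |H| = 4.

4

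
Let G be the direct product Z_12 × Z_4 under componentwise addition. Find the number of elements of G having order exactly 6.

An element (a,b) has order lcm(ord(a), ord(b)); count pairs with lcm equal to 6.
Enumerating gives 6 such elements.

6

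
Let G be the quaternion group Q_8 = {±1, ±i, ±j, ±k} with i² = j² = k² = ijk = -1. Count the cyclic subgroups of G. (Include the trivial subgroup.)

5

Group the elements of G by the cyclic subgroup they generate; each cyclic subgroup of order d accounts for φ(d) elements.
Cyclic subgroups by order — order 1: 1; order 2: 1; order 4: 3.
Total: 5.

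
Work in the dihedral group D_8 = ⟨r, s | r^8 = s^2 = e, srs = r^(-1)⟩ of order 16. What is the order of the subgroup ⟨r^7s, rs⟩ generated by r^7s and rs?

|⟨r^7s⟩| = 2 and |⟨rs⟩| = 2, so |H| is a multiple of lcm(2, 2) = 2 and divides |G| = 16.
Closing under the operation: H = {e, r^2, r^4, r^6, rs, r^3s, r^5s, r^7s}, so |H| = 8.

8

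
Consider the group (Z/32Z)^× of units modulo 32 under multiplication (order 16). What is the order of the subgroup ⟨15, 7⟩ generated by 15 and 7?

|⟨15⟩| = 2 and |⟨7⟩| = 4, so |H| is a multiple of lcm(2, 4) = 4 and divides |G| = 16.
Closing under the operation: H = {1, 7, 9, 15, 17, 23, 25, 31}, so |H| = 8.

8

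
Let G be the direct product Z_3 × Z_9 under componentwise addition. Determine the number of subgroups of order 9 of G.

|G| = 27 and 9 | 27, so subgroups of order 9 are possible by Lagrange.
The subgroups of order 9 are: {(0,0), (0,1), (0,2), (0,3), (0,4), (0,5), (0,6), (0,7), (0,8)}; {(0,0), (0,3), (0,6), (1,0), (1,3), (1,6), (2,0), (2,3), (2,6)}; {(0,0), (0,3), (0,6), (1,1), (1,4), (1,7), (2,2), (2,5), (2,8)}; {(0,0), (0,3), (0,6), (1,2), (1,5), (1,8), (2,1), (2,4), (2,7)}.
So G has 4 subgroups of order 9.

4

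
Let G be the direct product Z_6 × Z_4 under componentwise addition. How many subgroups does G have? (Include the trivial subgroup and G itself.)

16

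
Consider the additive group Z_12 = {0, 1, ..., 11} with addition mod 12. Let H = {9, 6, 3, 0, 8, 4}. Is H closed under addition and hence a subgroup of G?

No

Closure fails: 3 + 4 = 7 ∉ H. So H is not a subgroup.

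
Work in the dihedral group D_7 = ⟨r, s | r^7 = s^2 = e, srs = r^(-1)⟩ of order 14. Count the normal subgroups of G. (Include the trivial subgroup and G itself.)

G has 10 subgroups. Checking conjugation-invariance by order — order 1: 1/1 normal; order 2: 0/7 normal; order 7: 1/1 normal; order 14: 1/1 normal.
Total normal subgroups: 3.

3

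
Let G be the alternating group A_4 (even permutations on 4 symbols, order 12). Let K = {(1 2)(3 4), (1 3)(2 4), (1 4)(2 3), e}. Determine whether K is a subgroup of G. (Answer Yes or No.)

|K| = 4 divides |G| = 12, consistent with Lagrange.
K contains the identity, every element's inverse is in K, and K is closed under ∘: it is a subgroup.

Yes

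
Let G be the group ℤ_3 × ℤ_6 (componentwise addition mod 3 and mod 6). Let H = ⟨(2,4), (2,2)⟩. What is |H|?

|⟨(2,4)⟩| = 3 and |⟨(2,2)⟩| = 3, so |H| is a multiple of lcm(3, 3) = 3 and divides |G| = 18.
Closing under the operation: H = {(0,0), (0,2), (0,4), (1,0), (1,2), (1,4), (2,0), (2,2), (2,4)}, so |H| = 9.

9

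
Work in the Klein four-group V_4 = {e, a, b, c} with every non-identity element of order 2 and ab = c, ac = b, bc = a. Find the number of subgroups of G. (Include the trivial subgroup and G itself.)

5

|G| = 4, so by Lagrange every subgroup order divides 4. Divisors: 1, 2, 4.
Subgroups by order — order 1: 1; order 2: 3; order 4: 1.
Total: 1 + 3 + 1 = 5.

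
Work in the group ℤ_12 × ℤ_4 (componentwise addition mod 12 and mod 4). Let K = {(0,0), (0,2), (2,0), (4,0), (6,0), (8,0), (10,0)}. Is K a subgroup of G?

|K| = 7 does not divide |G| = 48, so by Lagrange K is not a subgroup.

No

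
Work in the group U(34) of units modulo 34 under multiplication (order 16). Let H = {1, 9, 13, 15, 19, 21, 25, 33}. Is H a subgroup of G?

Yes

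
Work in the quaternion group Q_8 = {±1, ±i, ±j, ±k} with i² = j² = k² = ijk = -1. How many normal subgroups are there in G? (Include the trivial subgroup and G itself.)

6

G has 6 subgroups. Checking conjugation-invariance by order — order 1: 1/1 normal; order 2: 1/1 normal; order 4: 3/3 normal; order 8: 1/1 normal.
Total normal subgroups: 6.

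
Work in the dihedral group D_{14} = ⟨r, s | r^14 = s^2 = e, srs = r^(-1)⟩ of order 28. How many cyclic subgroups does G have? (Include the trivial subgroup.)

A cyclic subgroup of order d is generated by each of its φ(d) elements of order d, so the cyclic subgroups of order d number (#elements of order d)/φ(d).
Cyclic subgroups by order — order 1: 1; order 2: 15; order 7: 1; order 14: 1.
Total: 18.

18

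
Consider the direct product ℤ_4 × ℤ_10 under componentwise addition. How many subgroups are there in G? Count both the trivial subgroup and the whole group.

|G| = 40, so by Lagrange every subgroup order divides 40. Divisors: 1, 2, 4, 5, 8, 10, 20, 40.
Subgroups by order — order 1: 1; order 2: 3; order 4: 3; order 5: 1; order 8: 1; order 10: 3; order 20: 3; order 40: 1.
Total: 1 + 3 + 3 + 1 + 1 + 3 + 3 + 1 = 16.

16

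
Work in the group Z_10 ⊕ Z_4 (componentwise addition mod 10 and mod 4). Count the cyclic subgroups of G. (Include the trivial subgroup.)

12

Each element a generates a cyclic subgroup ⟨a⟩; distinct elements may generate the same one (a cyclic group of order d has φ(d) generators).
Cyclic subgroups by order — order 1: 1; order 2: 3; order 4: 2; order 5: 1; order 10: 3; order 20: 2.
Total: 12.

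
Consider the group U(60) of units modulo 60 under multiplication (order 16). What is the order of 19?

Compute successive powers of 19 mod 60: 19, 1; 19^2 ≡ 1 (mod 60).
So |⟨19⟩| = 2.

2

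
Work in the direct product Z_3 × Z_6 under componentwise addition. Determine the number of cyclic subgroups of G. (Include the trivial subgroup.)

10

Each element a generates a cyclic subgroup ⟨a⟩; distinct elements may generate the same one (a cyclic group of order d has φ(d) generators).
Cyclic subgroups by order — order 1: 1; order 2: 1; order 3: 4; order 6: 4.
Total: 10.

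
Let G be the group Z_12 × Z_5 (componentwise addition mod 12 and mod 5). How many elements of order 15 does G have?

An element (a,b) has order lcm(ord(a), ord(b)); count pairs with lcm equal to 15.
Enumerating gives 8 such elements.

8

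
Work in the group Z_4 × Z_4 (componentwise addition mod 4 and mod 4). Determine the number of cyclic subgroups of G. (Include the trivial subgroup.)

A cyclic subgroup of order d is generated by each of its φ(d) elements of order d, so the cyclic subgroups of order d number (#elements of order d)/φ(d).
Cyclic subgroups by order — order 1: 1; order 2: 3; order 4: 6.
Total: 10.

10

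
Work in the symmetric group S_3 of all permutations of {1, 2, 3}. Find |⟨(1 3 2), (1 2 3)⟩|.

|⟨(1 3 2)⟩| = 3 and |⟨(1 2 3)⟩| = 3, so |H| is a multiple of lcm(3, 3) = 3 and divides |G| = 6.
Closing under the operation: H = {e, (1 2 3), (1 3 2)}, so |H| = 3.

3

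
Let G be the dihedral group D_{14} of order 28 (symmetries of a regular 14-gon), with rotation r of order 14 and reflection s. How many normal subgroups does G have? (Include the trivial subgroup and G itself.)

G has 28 subgroups. Checking conjugation-invariance by order — order 1: 1/1 normal; order 2: 1/15 normal; order 4: 0/7 normal; order 7: 1/1 normal; order 14: 3/3 normal; order 28: 1/1 normal.
Total normal subgroups: 7.

7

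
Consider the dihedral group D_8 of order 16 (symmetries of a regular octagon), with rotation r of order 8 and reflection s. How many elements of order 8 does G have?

4

The elements of order 8 are: r, r^3, r^5, r^7.
That's 4.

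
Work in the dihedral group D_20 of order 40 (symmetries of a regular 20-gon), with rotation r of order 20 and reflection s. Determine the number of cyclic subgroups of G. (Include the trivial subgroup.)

Each element a generates a cyclic subgroup ⟨a⟩; distinct elements may generate the same one (a cyclic group of order d has φ(d) generators).
Cyclic subgroups by order — order 1: 1; order 2: 21; order 4: 1; order 5: 1; order 10: 1; order 20: 1.
Total: 26.

26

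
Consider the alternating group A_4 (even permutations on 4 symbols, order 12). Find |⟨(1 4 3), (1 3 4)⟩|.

3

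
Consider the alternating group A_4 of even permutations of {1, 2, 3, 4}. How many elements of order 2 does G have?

The elements of order 2 are: (1 2)(3 4), (1 3)(2 4), (1 4)(2 3).
That's 3.

3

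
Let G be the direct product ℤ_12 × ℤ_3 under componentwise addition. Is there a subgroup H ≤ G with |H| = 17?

No

17 does not divide |G| = 36, so by Lagrange no subgroup of order 17 exists.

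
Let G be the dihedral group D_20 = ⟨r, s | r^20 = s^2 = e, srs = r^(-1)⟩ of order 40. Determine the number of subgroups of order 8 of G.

5

|G| = 40 and 8 | 40, so subgroups of order 8 are possible by Lagrange.
The subgroups of order 8 are: {e, r^5, r^10, r^15, s, r^5s, r^10s, r^15s}; {e, r^5, r^10, r^15, rs, r^6s, r^11s, r^16s}; {e, r^5, r^10, r^15, r^2s, r^7s, r^12s, r^17s}; {e, r^5, r^10, r^15, r^3s, r^8s, r^13s, r^18s}; … (5 in all).
So G has 5 subgroups of order 8.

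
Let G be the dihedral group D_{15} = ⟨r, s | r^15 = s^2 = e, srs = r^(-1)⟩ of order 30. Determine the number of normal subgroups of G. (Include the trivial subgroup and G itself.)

5

G has 28 subgroups. Checking conjugation-invariance by order — order 1: 1/1 normal; order 2: 0/15 normal; order 3: 1/1 normal; order 5: 1/1 normal; order 6: 0/5 normal; order 10: 0/3 normal; order 15: 1/1 normal; order 30: 1/1 normal.
Total normal subgroups: 5.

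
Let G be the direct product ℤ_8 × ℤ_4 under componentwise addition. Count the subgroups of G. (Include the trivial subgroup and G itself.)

|G| = 32, so by Lagrange every subgroup order divides 32. Divisors: 1, 2, 4, 8, 16, 32.
Subgroups by order — order 1: 1; order 2: 3; order 4: 7; order 8: 7; order 16: 3; order 32: 1.
Total: 1 + 3 + 7 + 7 + 3 + 1 = 22.

22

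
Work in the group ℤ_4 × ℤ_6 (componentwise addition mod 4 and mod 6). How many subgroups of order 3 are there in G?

1

|G| = 24 and 3 | 24, so subgroups of order 3 are possible by Lagrange.
The subgroups of order 3 are: {(0,0), (0,2), (0,4)}.
So G has 1 subgroup of order 3.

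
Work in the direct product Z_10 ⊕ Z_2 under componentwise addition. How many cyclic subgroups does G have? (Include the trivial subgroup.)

8

Each element a generates a cyclic subgroup ⟨a⟩; distinct elements may generate the same one (a cyclic group of order d has φ(d) generators).
Cyclic subgroups by order — order 1: 1; order 2: 3; order 5: 1; order 10: 3.
Total: 8.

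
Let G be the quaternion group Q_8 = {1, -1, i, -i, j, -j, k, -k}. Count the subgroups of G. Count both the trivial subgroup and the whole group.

6

|G| = 8, so by Lagrange every subgroup order divides 8. Divisors: 1, 2, 4, 8.
Subgroups by order — order 1: 1; order 2: 1; order 4: 3; order 8: 1.
Total: 1 + 1 + 3 + 1 = 6.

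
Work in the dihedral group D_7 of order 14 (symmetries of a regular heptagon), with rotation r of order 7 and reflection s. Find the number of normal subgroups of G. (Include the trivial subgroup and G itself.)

3

G has 10 subgroups. Checking conjugation-invariance by order — order 1: 1/1 normal; order 2: 0/7 normal; order 7: 1/1 normal; order 14: 1/1 normal.
Total normal subgroups: 3.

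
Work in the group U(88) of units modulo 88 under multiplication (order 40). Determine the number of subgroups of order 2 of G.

|G| = 40 and 2 | 40, so subgroups of order 2 are possible by Lagrange.
The subgroups of order 2 are: {1, 21}; {1, 23}; {1, 43}; {1, 45}; … (7 in all).
So G has 7 subgroups of order 2.

7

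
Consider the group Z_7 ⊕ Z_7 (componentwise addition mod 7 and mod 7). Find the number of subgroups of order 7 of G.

|G| = 49 and 7 | 49, so subgroups of order 7 are possible by Lagrange.
The subgroups of order 7 are: {(0,0), (0,1), (0,2), (0,3), (0,4), (0,5), (0,6)}; {(0,0), (1,0), (2,0), (3,0), (4,0), (5,0), (6,0)}; {(0,0), (1,1), (2,2), (3,3), (4,4), (5,5), (6,6)}; {(0,0), (1,2), (2,4), (3,6), (4,1), (5,3), (6,5)}; … (8 in all).
So G has 8 subgroups of order 7.

8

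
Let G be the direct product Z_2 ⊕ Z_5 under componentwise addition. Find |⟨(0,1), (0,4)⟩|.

5

|⟨(0,1)⟩| = 5 and |⟨(0,4)⟩| = 5, so |H| is a multiple of lcm(5, 5) = 5 and divides |G| = 10.
Closing under the operation: H = {(0,0), (0,1), (0,2), (0,3), (0,4)}, so |H| = 5.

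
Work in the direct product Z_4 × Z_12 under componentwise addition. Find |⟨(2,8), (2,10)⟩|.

|⟨(2,8)⟩| = 6 and |⟨(2,10)⟩| = 6, so |H| is a multiple of lcm(6, 6) = 6 and divides |G| = 48.
Closing under the operation: H = {(0,0), (0,2), (0,4), (0,6), (0,8), (0,10), (2,0), (2,2), (2,4), (2,6), (2,8), (2,10)}, so |H| = 12.

12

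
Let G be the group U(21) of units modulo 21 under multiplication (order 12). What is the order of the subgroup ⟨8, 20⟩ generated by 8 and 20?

4

|⟨8⟩| = 2 and |⟨20⟩| = 2, so |H| is a multiple of lcm(2, 2) = 2 and divides |G| = 12.
Closing under the operation: H = {1, 8, 13, 20}, so |H| = 4.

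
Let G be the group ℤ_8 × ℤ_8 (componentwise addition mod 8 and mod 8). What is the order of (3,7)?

The order of (3,7) in Z_8 × Z_8 is lcm(ord(3) in Z_8, ord(7) in Z_8).
ord(3) = 8 and ord(7) = 8, so |⟨(3,7)⟩| = lcm(8, 8) = 8.

8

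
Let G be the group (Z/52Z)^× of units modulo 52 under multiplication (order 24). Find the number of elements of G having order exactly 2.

3

The elements of order 2 are: 25, 27, 51.
That's 3.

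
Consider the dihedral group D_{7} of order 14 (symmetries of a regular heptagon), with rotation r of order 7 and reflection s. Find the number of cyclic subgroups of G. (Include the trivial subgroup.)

Group the elements of G by the cyclic subgroup they generate; each cyclic subgroup of order d accounts for φ(d) elements.
Cyclic subgroups by order — order 1: 1; order 2: 7; order 7: 1.
Total: 9.

9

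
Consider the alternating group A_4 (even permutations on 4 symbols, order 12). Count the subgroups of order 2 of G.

|G| = 12 and 2 | 12, so subgroups of order 2 are possible by Lagrange.
The subgroups of order 2 are: {e, (1 2)(3 4)}; {e, (1 3)(2 4)}; {e, (1 4)(2 3)}.
So G has 3 subgroups of order 2.

3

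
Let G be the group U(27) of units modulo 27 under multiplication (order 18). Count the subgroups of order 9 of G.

1

|G| = 18 and 9 | 18, so subgroups of order 9 are possible by Lagrange.
The subgroups of order 9 are: {1, 4, 7, 10, 13, 16, 19, 22, 25}.
So G has 1 subgroup of order 9.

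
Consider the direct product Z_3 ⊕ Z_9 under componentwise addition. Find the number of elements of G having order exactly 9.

An element (a,b) has order lcm(ord(a), ord(b)); count pairs with lcm equal to 9.
Enumerating gives 18 such elements.

18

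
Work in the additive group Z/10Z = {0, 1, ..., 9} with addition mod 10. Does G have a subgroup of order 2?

Yes

2 | 10. A subgroup of order 2 is {0, 5}.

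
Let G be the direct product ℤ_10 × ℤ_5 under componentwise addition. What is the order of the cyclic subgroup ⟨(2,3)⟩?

5

The order of (2,3) in Z_10 × Z_5 is lcm(ord(2) in Z_10, ord(3) in Z_5).
ord(2) = 5 and ord(3) = 5, so |⟨(2,3)⟩| = lcm(5, 5) = 5.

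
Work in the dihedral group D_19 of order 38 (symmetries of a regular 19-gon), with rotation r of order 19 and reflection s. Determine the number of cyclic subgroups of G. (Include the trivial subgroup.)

Each element a generates a cyclic subgroup ⟨a⟩; distinct elements may generate the same one (a cyclic group of order d has φ(d) generators).
Cyclic subgroups by order — order 1: 1; order 2: 19; order 19: 1.
Total: 21.

21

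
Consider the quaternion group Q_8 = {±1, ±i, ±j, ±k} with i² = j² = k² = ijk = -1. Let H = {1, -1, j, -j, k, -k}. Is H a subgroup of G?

|H| = 6 does not divide |G| = 8, so by Lagrange H is not a subgroup.

No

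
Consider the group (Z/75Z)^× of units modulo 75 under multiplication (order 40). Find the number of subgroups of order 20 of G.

|G| = 40 and 20 | 40, so subgroups of order 20 are possible by Lagrange.
The subgroups of order 20 are: {1, 4, 11, 14, 16, 19, 26, 29, 31, 34, 41, 44, 46, 49, 56, 59, 61, 64, 71, 74}; {1, 4, 7, 13, 16, 19, 22, 28, 31, 34, 37, 43, 46, 49, 52, 58, 61, 64, 67, 73}; {1, 2, 4, 8, 16, 17, 19, 23, 31, 32, 34, 38, 46, 47, 49, 53, 61, 62, 64, 68}.
So G has 3 subgroups of order 20.

3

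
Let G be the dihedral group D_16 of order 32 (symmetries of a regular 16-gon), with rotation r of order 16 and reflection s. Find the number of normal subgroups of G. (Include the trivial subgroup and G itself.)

G has 36 subgroups. Checking conjugation-invariance by order — order 1: 1/1 normal; order 2: 1/17 normal; order 4: 1/9 normal; order 8: 1/5 normal; order 16: 3/3 normal; order 32: 1/1 normal.
Total normal subgroups: 8.

8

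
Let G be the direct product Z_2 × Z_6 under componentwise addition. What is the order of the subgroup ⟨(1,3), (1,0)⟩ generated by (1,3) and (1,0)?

4

|⟨(1,3)⟩| = 2 and |⟨(1,0)⟩| = 2, so |H| is a multiple of lcm(2, 2) = 2 and divides |G| = 12.
Closing under the operation: H = {(0,0), (0,3), (1,0), (1,3)}, so |H| = 4.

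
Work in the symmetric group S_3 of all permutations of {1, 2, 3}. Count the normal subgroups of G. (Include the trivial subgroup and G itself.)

G has 6 subgroups. Checking conjugation-invariance by order — order 1: 1/1 normal; order 2: 0/3 normal; order 3: 1/1 normal; order 6: 1/1 normal.
Total normal subgroups: 3.

3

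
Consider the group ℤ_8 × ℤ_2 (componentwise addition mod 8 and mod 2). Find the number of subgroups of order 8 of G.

3

|G| = 16 and 8 | 16, so subgroups of order 8 are possible by Lagrange.
The subgroups of order 8 are: {(0,0), (0,1), (2,0), (2,1), (4,0), (4,1), (6,0), (6,1)}; {(0,0), (1,0), (2,0), (3,0), (4,0), (5,0), (6,0), (7,0)}; {(0,0), (1,1), (2,0), (3,1), (4,0), (5,1), (6,0), (7,1)}.
So G has 3 subgroups of order 8.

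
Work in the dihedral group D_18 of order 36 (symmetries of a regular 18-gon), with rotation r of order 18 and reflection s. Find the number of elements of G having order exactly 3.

2

The elements of order 3 are: r^6, r^12.
That's 2.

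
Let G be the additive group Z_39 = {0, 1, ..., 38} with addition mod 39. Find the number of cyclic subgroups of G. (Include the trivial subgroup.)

Group the elements of G by the cyclic subgroup they generate; each cyclic subgroup of order d accounts for φ(d) elements.
Cyclic subgroups by order — order 1: 1; order 3: 1; order 13: 1; order 39: 1.
Total: 4.

4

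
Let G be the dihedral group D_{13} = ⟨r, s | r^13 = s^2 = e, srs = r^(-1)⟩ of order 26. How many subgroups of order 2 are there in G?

13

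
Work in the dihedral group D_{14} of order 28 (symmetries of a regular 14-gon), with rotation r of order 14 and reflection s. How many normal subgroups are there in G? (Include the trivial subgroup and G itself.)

7

G has 28 subgroups. Checking conjugation-invariance by order — order 1: 1/1 normal; order 2: 1/15 normal; order 4: 0/7 normal; order 7: 1/1 normal; order 14: 3/3 normal; order 28: 1/1 normal.
Total normal subgroups: 7.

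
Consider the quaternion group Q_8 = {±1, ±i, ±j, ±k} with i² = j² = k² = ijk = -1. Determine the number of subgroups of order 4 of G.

3

|G| = 8 and 4 | 8, so subgroups of order 4 are possible by Lagrange.
The subgroups of order 4 are: {1, -1, i, -i}; {1, -1, j, -j}; {1, -1, k, -k}.
So G has 3 subgroups of order 4.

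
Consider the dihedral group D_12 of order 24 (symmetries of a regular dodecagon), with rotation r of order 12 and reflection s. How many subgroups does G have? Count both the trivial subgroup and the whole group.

34

|G| = 24, so by Lagrange every subgroup order divides 24. Divisors: 1, 2, 3, 4, 6, 8, 12, 24.
Subgroups by order — order 1: 1; order 2: 13; order 3: 1; order 4: 7; order 6: 5; order 8: 3; order 12: 3; order 24: 1.
Total: 1 + 13 + 1 + 7 + 5 + 3 + 3 + 1 = 34.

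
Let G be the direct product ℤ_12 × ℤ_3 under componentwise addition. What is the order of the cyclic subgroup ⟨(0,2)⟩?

3

The order of (0,2) in Z_12 × Z_3 is lcm(ord(0) in Z_12, ord(2) in Z_3).
ord(0) = 1 and ord(2) = 3, so |⟨(0,2)⟩| = lcm(1, 3) = 3.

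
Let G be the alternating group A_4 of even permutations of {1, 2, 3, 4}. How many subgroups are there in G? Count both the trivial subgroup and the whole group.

10

|G| = 12, so by Lagrange every subgroup order divides 12. Divisors: 1, 2, 3, 4, 6, 12.
Subgroups by order — order 1: 1; order 2: 3; order 3: 4; order 4: 1; order 6: 0; order 12: 1.
Total: 1 + 3 + 4 + 1 + 0 + 1 = 10.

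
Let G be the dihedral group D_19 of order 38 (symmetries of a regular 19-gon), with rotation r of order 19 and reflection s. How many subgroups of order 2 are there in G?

|G| = 38 and 2 | 38, so subgroups of order 2 are possible by Lagrange.
The subgroups of order 2 are: {e, r^10s}; {e, r^11s}; {e, r^12s}; {e, r^13s}; … (19 in all).
So G has 19 subgroups of order 2.

19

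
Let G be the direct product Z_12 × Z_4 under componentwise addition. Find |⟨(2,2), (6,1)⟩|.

24

|⟨(2,2)⟩| = 6 and |⟨(6,1)⟩| = 4, so |H| is a multiple of lcm(6, 4) = 12 and divides |G| = 48.
Closing under the operation: H = {(0,0), (0,1), (0,2), (0,3), (2,0), (2,1), (2,2), (2,3), (4,0), (4,1), (4,2), (4,3), (6,0), (6,1), (6,2), (6,3), (8,0), (8,1), (8,2), (8,3), (10,0), (10,1), (10,2), (10,3)}, so |H| = 24.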